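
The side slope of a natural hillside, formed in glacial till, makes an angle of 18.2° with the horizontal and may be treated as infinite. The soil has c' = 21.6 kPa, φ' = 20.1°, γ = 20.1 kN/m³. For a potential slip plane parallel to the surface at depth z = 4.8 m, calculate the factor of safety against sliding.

FS = 1.87

For an infinite slope with a slip plane parallel to the surface (no pore pressure): FS = [c' + γz cos²β tanφ'] / [γz sinβ cosβ].
γz = 20.1·4.8 = 96.48 kN/m²
Numerator = 21.6 + 96.48·cos²18.2°·tan20.1° = 21.6 + 96.48·0.9024·0.3659 = 53.462 kPa
Denominator = 96.48·sin18.2°·cos18.2° = 96.48·0.3123·0.9500 = 28.627 kPa
FS = 53.462 / 28.627 = 1.868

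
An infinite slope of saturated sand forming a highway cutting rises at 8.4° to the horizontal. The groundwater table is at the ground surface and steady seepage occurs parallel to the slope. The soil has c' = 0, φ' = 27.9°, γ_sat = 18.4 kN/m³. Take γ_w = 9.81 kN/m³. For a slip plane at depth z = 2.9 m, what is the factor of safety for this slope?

FS = 1.67

With seepage parallel to the slope and the water table at the surface, the effective normal stress on the slip plane uses the buoyant unit weight γ' = γ_sat − γ_w while the driving shear stress uses γ_sat:
FS = [c' + γ' z cos²β tanφ'] / [γ_sat z sinβ cosβ]
(For c' = 0 this reduces to FS = (γ'/γ_sat)·tanφ'/tanβ.)
γ' = 18.4 − 9.81 = 8.59 kN/m³
Numerator = 0.0 + 8.59·2.9·cos²8.4°·tan27.9° = 0.0 + 8.59·2.9·0.9787·0.5295 = 12.908 kPa
Denominator = 18.4·2.9·sin8.4°·cos8.4° = 18.4·2.9·0.1461·0.9893 = 7.711 kPa
FS = 12.908 / 7.711 = 1.674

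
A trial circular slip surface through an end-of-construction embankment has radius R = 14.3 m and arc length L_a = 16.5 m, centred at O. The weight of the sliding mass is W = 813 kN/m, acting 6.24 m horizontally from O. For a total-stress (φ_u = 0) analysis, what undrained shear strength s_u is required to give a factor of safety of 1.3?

s_u = 28.0 kPa

FS = s_u·L_a·R / (W·d), so s_u = FS·W·d / (L_a·R).
s_u = 1.3·813·6.24 / (16.50·14.3) = 6595.1 / 235.95 = 27.95 kPa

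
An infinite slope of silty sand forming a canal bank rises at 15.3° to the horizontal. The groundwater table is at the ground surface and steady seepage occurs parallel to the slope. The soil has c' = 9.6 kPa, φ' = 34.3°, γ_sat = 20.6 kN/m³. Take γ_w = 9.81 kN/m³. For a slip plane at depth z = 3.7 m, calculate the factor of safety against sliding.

With seepage parallel to the slope and the water table at the surface, the effective normal stress on the slip plane uses the buoyant unit weight γ' = γ_sat − γ_w while the driving shear stress uses γ_sat:
FS = [c' + γ' z cos²β tanφ'] / [γ_sat z sinβ cosβ]
γ' = 20.6 − 9.81 = 10.79 kN/m³
Numerator = 9.6 + 10.79·3.7·cos²15.3°·tan34.3° = 9.6 + 10.79·3.7·0.9304·0.6822 = 34.937 kPa
Denominator = 20.6·3.7·sin15.3°·cos15.3° = 20.6·3.7·0.2639·0.9646 = 19.400 kPa
FS = 34.937 / 19.400 = 1.801

FS = 1.80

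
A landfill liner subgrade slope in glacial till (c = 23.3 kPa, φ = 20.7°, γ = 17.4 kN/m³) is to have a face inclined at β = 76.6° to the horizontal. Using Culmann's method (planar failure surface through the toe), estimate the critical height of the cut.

Culmann's analysis gives the critical failure plane at α_cr = (β + φ)/2 = (76.6 + 20.7)/2 = 48.6°, and the critical height
H_c = (4c/γ) · sinβ cosφ / [1 − cos(β − φ)]
    = (4·23.3/17.4) · sin76.6°·cos20.7° / [1 − cos(55.9°)]
    = 5.356 · 0.9728·0.9354 / [1 − 0.5606]
    = 5.356 · 0.9100 / 0.4394
    = 11.09 m

H_c = 11.09 m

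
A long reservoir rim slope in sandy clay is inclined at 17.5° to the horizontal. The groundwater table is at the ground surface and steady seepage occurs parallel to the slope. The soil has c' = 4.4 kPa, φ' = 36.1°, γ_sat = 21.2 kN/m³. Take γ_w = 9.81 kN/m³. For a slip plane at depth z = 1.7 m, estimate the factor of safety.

FS = 1.67

With seepage parallel to the slope and the water table at the surface, the effective normal stress on the slip plane uses the buoyant unit weight γ' = γ_sat − γ_w while the driving shear stress uses γ_sat:
FS = [c' + γ' z cos²β tanφ'] / [γ_sat z sinβ cosβ]
γ' = 21.2 − 9.81 = 11.39 kN/m³
Numerator = 4.4 + 11.39·1.7·cos²17.5°·tan36.1° = 4.4 + 11.39·1.7·0.9096·0.7292 = 17.243 kPa
Denominator = 21.2·1.7·sin17.5°·cos17.5° = 21.2·1.7·0.3007·0.9537 = 10.336 kPa
FS = 17.243 / 10.336 = 1.668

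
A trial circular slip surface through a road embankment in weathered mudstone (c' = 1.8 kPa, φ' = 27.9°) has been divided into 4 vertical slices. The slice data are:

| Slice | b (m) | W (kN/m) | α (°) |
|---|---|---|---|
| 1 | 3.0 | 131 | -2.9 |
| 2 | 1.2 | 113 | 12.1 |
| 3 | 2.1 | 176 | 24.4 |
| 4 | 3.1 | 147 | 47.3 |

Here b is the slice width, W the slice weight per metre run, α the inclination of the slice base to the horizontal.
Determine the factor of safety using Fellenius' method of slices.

Ordinary method of slices: FS = Σ[c'·Δl_i + (W_i cosα_i)·tanφ'] / Σ W_i sinα_i, with Δl_i = b_i / cosα_i.
Slice 1: Δl = 3.0/cos(-2.9°) = 3.004 m; N'_1 = 131·cos(-2.9°) = 130.8; c'Δl = 5.41; W sinα = -6.6
Slice 2: Δl = 1.2/cos12.1° = 1.227 m; N'_2 = 113·cos12.1° = 110.5; c'Δl = 2.21; W sinα = 23.7
Slice 3: Δl = 2.1/cos24.4° = 2.306 m; N'_3 = 176·cos24.4° = 160.3; c'Δl = 4.15; W sinα = 72.7
Slice 4: Δl = 3.1/cos47.3° = 4.571 m; N'_4 = 147·cos47.3° = 99.7; c'Δl = 8.23; W sinα = 108.0
Σc'Δl = 20.0 kN/m; ΣN' = 501.3 kN/m; ΣW sinα = 197.8 kN/m
Resisting = 20.0 + 501.3·tan27.9° = 20.0 + 265.4 = 285.4 kN/m
FS = 285.4 / 197.8 = 1.443

FS = 1.44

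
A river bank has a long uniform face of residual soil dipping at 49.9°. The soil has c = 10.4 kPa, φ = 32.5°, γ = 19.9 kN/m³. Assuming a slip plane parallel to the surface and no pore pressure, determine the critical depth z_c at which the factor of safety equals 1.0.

z_c = 2.29 m

Setting FS = 1.00 in FS = [c + γz cos²β tanφ] / [γz sinβ cosβ] and solving for z:
z = c / [γ cosβ (FS·sinβ − cosβ·tanφ)]
  = 10.4 / [19.9·cos49.9°·(1.00·sin49.9° − cos49.9°·tan32.5°)]
  = 10.4 / [19.9·0.6441·(1.00·0.7649 − 0.6441·0.6371)]
  = 10.4 / 4.5449 = 2.288 m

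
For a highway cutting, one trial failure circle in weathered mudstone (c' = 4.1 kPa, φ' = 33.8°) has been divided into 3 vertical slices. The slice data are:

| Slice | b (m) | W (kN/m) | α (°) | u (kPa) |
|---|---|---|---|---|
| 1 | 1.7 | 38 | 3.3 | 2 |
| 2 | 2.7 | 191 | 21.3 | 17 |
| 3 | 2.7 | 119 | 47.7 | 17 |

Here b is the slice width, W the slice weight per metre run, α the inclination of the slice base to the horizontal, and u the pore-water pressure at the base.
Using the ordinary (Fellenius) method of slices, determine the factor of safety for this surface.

Ordinary method of slices: FS = Σ[c'·Δl_i + (W_i cosα_i − u_i·Δl_i)·tanφ'] / Σ W_i sinα_i, with Δl_i = b_i / cosα_i.
Slice 1: Δl = 1.7/cos3.3° = 1.703 m; N'_1 = 38·cos3.3° − 2·1.703 = 34.5; c'Δl = 6.98; W sinα = 2.2
Slice 2: Δl = 2.7/cos21.3° = 2.898 m; N'_2 = 191·cos21.3° − 17·2.898 = 128.7; c'Δl = 11.88; W sinα = 69.4
Slice 3: Δl = 2.7/cos47.7° = 4.012 m; N'_3 = 119·cos47.7° − 17·4.012 = 11.9; c'Δl = 16.45; W sinα = 88.0
Σc'Δl = 35.3 kN/m; ΣN' = 175.1 kN/m; ΣW sinα = 159.6 kN/m
Resisting = 35.3 + 175.1·tan33.8° = 35.3 + 117.2 = 152.5 kN/m
FS = 152.5 / 159.6 = 0.956

FS = 0.96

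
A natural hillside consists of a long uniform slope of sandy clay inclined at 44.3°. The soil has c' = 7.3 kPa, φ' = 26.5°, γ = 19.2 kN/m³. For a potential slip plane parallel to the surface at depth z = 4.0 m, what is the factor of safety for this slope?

For an infinite slope with a slip plane parallel to the surface (no pore pressure): FS = [c' + γz cos²β tanφ'] / [γz sinβ cosβ].
γz = 19.2·4.0 = 76.80 kN/m²
Numerator = 7.3 + 76.80·cos²44.3°·tan26.5° = 7.3 + 76.80·0.5122·0.4986 = 26.913 kPa
Denominator = 76.80·sin44.3°·cos44.3° = 76.80·0.6984·0.7157 = 38.389 kPa
FS = 26.913 / 38.389 = 0.701

FS = 0.70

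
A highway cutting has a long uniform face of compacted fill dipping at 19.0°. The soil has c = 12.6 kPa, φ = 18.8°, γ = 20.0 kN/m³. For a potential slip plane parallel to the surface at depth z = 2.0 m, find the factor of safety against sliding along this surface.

For an infinite slope with a slip plane parallel to the surface (no pore pressure): FS = [c + γz cos²β tanφ] / [γz sinβ cosβ].
γz = 20.0·2.0 = 40.00 kN/m²
Numerator = 12.6 + 40.00·cos²19.0°·tan18.8° = 12.6 + 40.00·0.8940·0.3404 = 24.774 kPa
Denominator = 40.00·sin19.0°·cos19.0° = 40.00·0.3256·0.9455 = 12.313 kPa
FS = 24.774 / 12.313 = 2.012

FS = 2.01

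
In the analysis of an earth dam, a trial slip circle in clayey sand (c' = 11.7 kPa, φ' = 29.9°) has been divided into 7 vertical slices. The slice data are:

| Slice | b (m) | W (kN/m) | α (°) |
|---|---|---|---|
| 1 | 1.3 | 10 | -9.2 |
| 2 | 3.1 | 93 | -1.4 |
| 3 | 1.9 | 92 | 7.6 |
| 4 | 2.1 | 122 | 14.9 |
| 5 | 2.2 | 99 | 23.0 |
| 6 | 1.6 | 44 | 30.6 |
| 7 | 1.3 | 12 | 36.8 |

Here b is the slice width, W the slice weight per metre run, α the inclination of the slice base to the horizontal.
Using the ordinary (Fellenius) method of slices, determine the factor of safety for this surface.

FS = 3.96

Ordinary method of slices: FS = Σ[c'·Δl_i + (W_i cosα_i)·tanφ'] / Σ W_i sinα_i, with Δl_i = b_i / cosα_i.
Slice 1: Δl = 1.3/cos(-9.2°) = 1.317 m; N'_1 = 10·cos(-9.2°) = 9.9; c'Δl = 15.41; W sinα = -1.6
Slice 2: Δl = 3.1/cos(-1.4°) = 3.101 m; N'_2 = 93·cos(-1.4°) = 93.0; c'Δl = 36.28; W sinα = -2.3
Slice 3: Δl = 1.9/cos7.6° = 1.917 m; N'_3 = 92·cos7.6° = 91.2; c'Δl = 22.43; W sinα = 12.2
Slice 4: Δl = 2.1/cos14.9° = 2.173 m; N'_4 = 122·cos14.9° = 117.9; c'Δl = 25.42; W sinα = 31.4
Slice 5: Δl = 2.2/cos23.0° = 2.390 m; N'_5 = 99·cos23.0° = 91.1; c'Δl = 27.96; W sinα = 38.7
Slice 6: Δl = 1.6/cos30.6° = 1.859 m; N'_6 = 44·cos30.6° = 37.9; c'Δl = 21.75; W sinα = 22.4
Slice 7: Δl = 1.3/cos36.8° = 1.624 m; N'_7 = 12·cos36.8° = 9.6; c'Δl = 19.00; W sinα = 7.2
Σc'Δl = 168.2 kN/m; ΣN' = 450.5 kN/m; ΣW sinα = 107.9 kN/m
Resisting = 168.2 + 450.5·tan29.9° = 168.2 + 259.1 = 427.3 kN/m
FS = 427.3 / 107.9 = 3.959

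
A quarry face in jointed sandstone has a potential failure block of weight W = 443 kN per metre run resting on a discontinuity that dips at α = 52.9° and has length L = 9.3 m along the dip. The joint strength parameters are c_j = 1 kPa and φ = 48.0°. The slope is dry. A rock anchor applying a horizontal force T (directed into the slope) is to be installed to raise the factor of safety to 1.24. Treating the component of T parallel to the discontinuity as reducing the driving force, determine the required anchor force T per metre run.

T = 81 kN/m

Resolving forces along and normal to the sliding plane, with the horizontal anchor force T adding T·sinα to the effective normal force and T·cosα acting up the plane against the driving force:
FS = [c_jL + (W cosα + T sinα) tanφ] / [W sinα − T cosα]
Without the anchor: N' = 267.2 kN/m, driving T_d = 353.3 kN/m, resisting R = 1·9.3 + 267.2·tan48.0° = 306.1 kN/m, FS = 0.87.
Setting FS = 1.24 and solving for T:
1.24·(353.3 − T cos52.9°) = 306.1 + T sin52.9°·tan48.0°
T·(sin52.9°·tan48.0° + 1.24·cos52.9°) = 1.24·353.3 − 306.1
T·(0.7976·1.1106 + 1.24·0.6032) = 438.1 − 306.1 = 132.0
T·1.6338 = 132.0
T = 80.8 kN/m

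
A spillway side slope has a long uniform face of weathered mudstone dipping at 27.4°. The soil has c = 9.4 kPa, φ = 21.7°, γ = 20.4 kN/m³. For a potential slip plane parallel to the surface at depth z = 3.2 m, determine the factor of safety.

FS = 1.12

For an infinite slope with a slip plane parallel to the surface (no pore pressure): FS = [c + γz cos²β tanφ] / [γz sinβ cosβ].
γz = 20.4·3.2 = 65.28 kN/m²
Numerator = 9.4 + 65.28·cos²27.4°·tan21.7° = 9.4 + 65.28·0.7882·0.3979 = 29.876 kPa
Denominator = 65.28·sin27.4°·cos27.4° = 65.28·0.4602·0.8878 = 26.672 kPa
FS = 29.876 / 26.672 = 1.120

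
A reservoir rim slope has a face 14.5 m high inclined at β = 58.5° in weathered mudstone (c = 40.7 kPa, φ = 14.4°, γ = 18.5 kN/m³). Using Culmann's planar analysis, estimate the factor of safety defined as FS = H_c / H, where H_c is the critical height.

FS = 1.78

H_c = (4c/γ) · sinβ cosφ / [1 − cos(β − φ)]
    = (4·40.7/18.5) · sin58.5°·cos14.4° / [1 − cos44.1°]
    = 8.800 · 0.8259 / 0.2819 = 25.78 m
FS = H_c / H = 25.78 / 14.5 = 1.778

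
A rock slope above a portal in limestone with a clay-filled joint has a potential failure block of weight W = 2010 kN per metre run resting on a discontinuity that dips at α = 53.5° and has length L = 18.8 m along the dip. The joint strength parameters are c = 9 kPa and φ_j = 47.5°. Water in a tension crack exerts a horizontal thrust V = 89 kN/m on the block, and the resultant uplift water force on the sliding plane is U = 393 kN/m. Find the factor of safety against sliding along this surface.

Resolving the block weight along and normal to the plane and applying the Mohr–Coulomb strength on the joint:
N' = W cosα − U − V sinα = 2010·cos53.5° − 393 − 89·sin53.5° = 731.1 kN/m
Driving force T = W sinα + V cosα = 2010·sin53.5° + 89·cos53.5° = 1668.7 kN/m
Resisting force R = c·L + N'·tanφ_j = 9·18.8 + 731.1·tan47.5° = 169.2 + 797.8 = 967.0 kN/m
FS = R / T = 967.0 / 1668.7 = 0.579

FS = 0.58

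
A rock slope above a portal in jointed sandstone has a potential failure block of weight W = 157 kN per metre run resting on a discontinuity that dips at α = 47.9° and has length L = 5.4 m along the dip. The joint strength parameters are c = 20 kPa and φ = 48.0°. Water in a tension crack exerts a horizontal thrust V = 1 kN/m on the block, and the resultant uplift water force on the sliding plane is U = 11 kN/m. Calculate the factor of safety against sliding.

FS = 1.81

Resolving the block weight along and normal to the plane and applying the Mohr–Coulomb strength on the joint:
N' = W cosα − U − V sinα = 157·cos47.9° − 11 − 1·sin47.9° = 93.5 kN/m
Driving force T = W sinα + V cosα = 157·sin47.9° + 1·cos47.9° = 117.2 kN/m
Resisting force R = c·L + N'·tanφ = 20·5.4 + 93.5·tan48.0° = 108.0 + 103.9 = 211.9 kN/m
FS = R / T = 211.9 / 117.2 = 1.808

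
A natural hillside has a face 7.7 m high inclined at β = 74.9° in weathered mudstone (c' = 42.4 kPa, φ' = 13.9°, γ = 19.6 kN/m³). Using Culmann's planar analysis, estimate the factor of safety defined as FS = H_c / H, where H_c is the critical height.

H_c = (4c'/γ) · sinβ cosφ' / [1 − cos(β − φ')]
    = (4·42.4/19.6) · sin74.9°·cos13.9° / [1 − cos61.0°]
    = 8.653 · 0.9372 / 0.5152 = 15.74 m
FS = H_c / H = 15.74 / 7.7 = 2.044

FS = 2.04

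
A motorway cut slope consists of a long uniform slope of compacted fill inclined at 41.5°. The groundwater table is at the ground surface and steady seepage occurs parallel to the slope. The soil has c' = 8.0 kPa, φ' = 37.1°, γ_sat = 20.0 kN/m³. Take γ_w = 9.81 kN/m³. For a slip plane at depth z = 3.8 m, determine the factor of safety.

With seepage parallel to the slope and the water table at the surface, the effective normal stress on the slip plane uses the buoyant unit weight γ' = γ_sat − γ_w while the driving shear stress uses γ_sat:
FS = [c' + γ' z cos²β tanφ'] / [γ_sat z sinβ cosβ]
γ' = 20.0 − 9.81 = 10.19 kN/m³
Numerator = 8.0 + 10.19·3.8·cos²41.5°·tan37.1° = 8.0 + 10.19·3.8·0.5609·0.7563 = 24.427 kPa
Denominator = 20.0·3.8·sin41.5°·cos41.5° = 20.0·3.8·0.6626·0.7490 = 37.717 kPa
FS = 24.427 / 37.717 = 0.648

FS = 0.65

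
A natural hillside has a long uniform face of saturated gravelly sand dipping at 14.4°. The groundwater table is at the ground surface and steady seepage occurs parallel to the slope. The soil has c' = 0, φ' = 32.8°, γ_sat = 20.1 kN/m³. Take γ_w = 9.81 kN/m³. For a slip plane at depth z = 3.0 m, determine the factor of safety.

FS = 1.28

With seepage parallel to the slope and the water table at the surface, the effective normal stress on the slip plane uses the buoyant unit weight γ' = γ_sat − γ_w while the driving shear stress uses γ_sat:
FS = [c' + γ' z cos²β tanφ'] / [γ_sat z sinβ cosβ]
(For c' = 0 this reduces to FS = (γ'/γ_sat)·tanφ'/tanβ.)
γ' = 20.1 − 9.81 = 10.29 kN/m³
Numerator = 0.0 + 10.29·3.0·cos²14.4°·tan32.8° = 0.0 + 10.29·3.0·0.9382·0.6445 = 18.664 kPa
Denominator = 20.1·3.0·sin14.4°·cos14.4° = 20.1·3.0·0.2487·0.9686 = 14.525 kPa
FS = 18.664 / 14.525 = 1.285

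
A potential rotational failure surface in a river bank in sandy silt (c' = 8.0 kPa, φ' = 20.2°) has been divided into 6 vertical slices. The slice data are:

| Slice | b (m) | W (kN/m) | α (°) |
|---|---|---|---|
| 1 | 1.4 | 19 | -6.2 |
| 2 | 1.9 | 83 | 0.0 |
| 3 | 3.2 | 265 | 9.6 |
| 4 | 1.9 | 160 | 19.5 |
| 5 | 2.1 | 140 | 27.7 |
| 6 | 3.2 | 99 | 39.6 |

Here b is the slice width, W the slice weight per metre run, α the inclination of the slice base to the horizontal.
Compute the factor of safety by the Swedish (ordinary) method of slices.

Ordinary method of slices: FS = Σ[c'·Δl_i + (W_i cosα_i)·tanφ'] / Σ W_i sinα_i, with Δl_i = b_i / cosα_i.
Slice 1: Δl = 1.4/cos(-6.2°) = 1.408 m; N'_1 = 19·cos(-6.2°) = 18.9; c'Δl = 11.27; W sinα = -2.1
Slice 2: Δl = 1.9/cos0.0° = 1.900 m; N'_2 = 83·cos0.0° = 83.0; c'Δl = 15.20; W sinα = 0.0
Slice 3: Δl = 3.2/cos9.6° = 3.245 m; N'_3 = 265·cos9.6° = 261.3; c'Δl = 25.96; W sinα = 44.2
Slice 4: Δl = 1.9/cos19.5° = 2.016 m; N'_4 = 160·cos19.5° = 150.8; c'Δl = 16.12; W sinα = 53.4
Slice 5: Δl = 2.1/cos27.7° = 2.372 m; N'_5 = 140·cos27.7° = 124.0; c'Δl = 18.97; W sinα = 65.1
Slice 6: Δl = 3.2/cos39.6° = 4.153 m; N'_6 = 99·cos39.6° = 76.3; c'Δl = 33.22; W sinα = 63.1
Σc'Δl = 120.8 kN/m; ΣN' = 714.2 kN/m; ΣW sinα = 223.7 kN/m
Resisting = 120.8 + 714.2·tan20.2° = 120.8 + 262.8 = 383.5 kN/m
FS = 383.5 / 223.7 = 1.714

FS = 1.71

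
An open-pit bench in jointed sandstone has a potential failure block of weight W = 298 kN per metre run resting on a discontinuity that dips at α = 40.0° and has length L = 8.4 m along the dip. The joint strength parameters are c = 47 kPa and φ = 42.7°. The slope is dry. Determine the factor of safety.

Resolving the block weight along and normal to the plane and applying the Mohr–Coulomb strength on the joint:
N' = W cosα = 298·cos40.0° = 228.3 kN/m
Driving force T = W sinα = 298·sin40.0° = 191.6 kN/m
Resisting force R = c·L + N'·tanφ = 47·8.4 + 228.3·tan42.7° = 394.8 + 210.7 = 605.5 kN/m
FS = R / T = 605.5 / 191.6 = 3.161

FS = 3.16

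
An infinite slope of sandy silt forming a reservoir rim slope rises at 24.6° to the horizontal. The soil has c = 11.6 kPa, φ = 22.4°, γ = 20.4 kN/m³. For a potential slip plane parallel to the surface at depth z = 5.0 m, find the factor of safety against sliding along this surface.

For an infinite slope with a slip plane parallel to the surface (no pore pressure): FS = [c + γz cos²β tanφ] / [γz sinβ cosβ].
γz = 20.4·5.0 = 102.00 kN/m²
Numerator = 11.6 + 102.00·cos²24.6°·tan22.4° = 11.6 + 102.00·0.8267·0.4122 = 46.356 kPa
Denominator = 102.00·sin24.6°·cos24.6° = 102.00·0.4163·0.9092 = 38.607 kPa
FS = 46.356 / 38.607 = 1.201

FS = 1.20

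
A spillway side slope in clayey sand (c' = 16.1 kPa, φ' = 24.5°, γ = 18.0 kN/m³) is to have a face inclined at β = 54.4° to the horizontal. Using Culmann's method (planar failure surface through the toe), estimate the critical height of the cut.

H_c = 19.89 m

Culmann's analysis gives the critical failure plane at α_cr = (β + φ')/2 = (54.4 + 24.5)/2 = 39.5°, and the critical height
H_c = (4c'/γ) · sinβ cosφ' / [1 − cos(β − φ')]
    = (4·16.1/18.0) · sin54.4°·cos24.5° / [1 − cos(29.9°)]
    = 3.578 · 0.8131·0.9100 / [1 − 0.8669]
    = 3.578 · 0.7399 / 0.1331
    = 19.89 m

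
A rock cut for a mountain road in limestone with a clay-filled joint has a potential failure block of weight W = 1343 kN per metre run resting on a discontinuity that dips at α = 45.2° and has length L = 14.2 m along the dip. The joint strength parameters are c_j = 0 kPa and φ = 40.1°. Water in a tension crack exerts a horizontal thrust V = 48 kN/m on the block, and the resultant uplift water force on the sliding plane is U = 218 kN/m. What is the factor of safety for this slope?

Resolving the block weight along and normal to the plane and applying the Mohr–Coulomb strength on the joint:
N' = W cosα − U − V sinα = 1343·cos45.2° − 218 − 48·sin45.2° = 694.3 kN/m
Driving force T = W sinα + V cosα = 1343·sin45.2° + 48·cos45.2° = 986.8 kN/m
Resisting force R = c_j·L + N'·tanφ = 0·14.2 + 694.3·tan40.1° = 0.0 + 584.6 = 584.6 kN/m
FS = R / T = 584.6 / 986.8 = 0.592

FS = 0.59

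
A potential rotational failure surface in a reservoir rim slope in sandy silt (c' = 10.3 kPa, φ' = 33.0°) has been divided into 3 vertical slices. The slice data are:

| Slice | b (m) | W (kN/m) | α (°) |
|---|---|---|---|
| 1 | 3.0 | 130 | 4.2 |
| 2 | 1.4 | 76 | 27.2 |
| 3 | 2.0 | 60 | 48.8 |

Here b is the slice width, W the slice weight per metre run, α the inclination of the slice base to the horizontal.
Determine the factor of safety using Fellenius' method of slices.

Ordinary method of slices: FS = Σ[c'·Δl_i + (W_i cosα_i)·tanφ'] / Σ W_i sinα_i, with Δl_i = b_i / cosα_i.
Slice 1: Δl = 3.0/cos4.2° = 3.008 m; N'_1 = 130·cos4.2° = 129.7; c'Δl = 30.98; W sinα = 9.5
Slice 2: Δl = 1.4/cos27.2° = 1.574 m; N'_2 = 76·cos27.2° = 67.6; c'Δl = 16.21; W sinα = 34.7
Slice 3: Δl = 2.0/cos48.8° = 3.036 m; N'_3 = 60·cos48.8° = 39.5; c'Δl = 31.27; W sinα = 45.1
Σc'Δl = 78.5 kN/m; ΣN' = 236.8 kN/m; ΣW sinα = 89.4 kN/m
Resisting = 78.5 + 236.8·tan33.0° = 78.5 + 153.8 = 232.2 kN/m
FS = 232.2 / 89.4 = 2.597

FS = 2.60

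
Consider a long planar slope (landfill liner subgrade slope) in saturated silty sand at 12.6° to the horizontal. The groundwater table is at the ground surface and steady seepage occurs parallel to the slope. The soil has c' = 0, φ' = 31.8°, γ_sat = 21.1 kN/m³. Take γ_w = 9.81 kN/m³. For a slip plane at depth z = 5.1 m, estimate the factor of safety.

With seepage parallel to the slope and the water table at the surface, the effective normal stress on the slip plane uses the buoyant unit weight γ' = γ_sat − γ_w while the driving shear stress uses γ_sat:
FS = [c' + γ' z cos²β tanφ'] / [γ_sat z sinβ cosβ]
(For c' = 0 this reduces to FS = (γ'/γ_sat)·tanφ'/tanβ.)
γ' = 21.1 − 9.81 = 11.29 kN/m³
Numerator = 0.0 + 11.29·5.1·cos²12.6°·tan31.8° = 0.0 + 11.29·5.1·0.9524·0.6200 = 34.002 kPa
Denominator = 21.1·5.1·sin12.6°·cos12.6° = 21.1·5.1·0.2181·0.9759 = 22.909 kPa
FS = 34.002 / 22.909 = 1.484

FS = 1.48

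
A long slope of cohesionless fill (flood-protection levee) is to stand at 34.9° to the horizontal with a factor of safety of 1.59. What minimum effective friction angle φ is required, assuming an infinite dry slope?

φ = 48.0°

FS = tanφ/tanβ ⇒ tanφ = FS · tanβ = 1.59 · tan34.9° = 1.1092
φ = arctan(1.1092) = 47.96°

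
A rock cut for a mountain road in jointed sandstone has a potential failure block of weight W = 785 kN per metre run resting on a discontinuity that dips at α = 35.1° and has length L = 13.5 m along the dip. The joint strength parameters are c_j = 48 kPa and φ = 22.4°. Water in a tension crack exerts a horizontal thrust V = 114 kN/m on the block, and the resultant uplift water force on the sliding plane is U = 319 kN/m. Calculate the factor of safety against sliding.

FS = 1.38

Resolving the block weight along and normal to the plane and applying the Mohr–Coulomb strength on the joint:
N' = W cosα − U − V sinα = 785·cos35.1° − 319 − 114·sin35.1° = 257.7 kN/m
Driving force T = W sinα + V cosα = 785·sin35.1° + 114·cos35.1° = 544.6 kN/m
Resisting force R = c_j·L + N'·tanφ = 48·13.5 + 257.7·tan22.4° = 648.0 + 106.2 = 754.2 kN/m
FS = R / T = 754.2 / 544.6 = 1.385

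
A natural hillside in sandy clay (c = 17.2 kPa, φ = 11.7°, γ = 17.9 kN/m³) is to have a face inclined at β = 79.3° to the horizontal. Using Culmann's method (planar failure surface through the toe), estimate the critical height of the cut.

Culmann's analysis gives the critical failure plane at α_cr = (β + φ)/2 = (79.3 + 11.7)/2 = 45.5°, and the critical height
H_c = (4c/γ) · sinβ cosφ / [1 − cos(β − φ)]
    = (4·17.2/17.9) · sin79.3°·cos11.7° / [1 − cos(67.6°)]
    = 3.844 · 0.9826·0.9792 / [1 − 0.3811]
    = 3.844 · 0.9622 / 0.6189
    = 5.98 m

H_c = 5.98 m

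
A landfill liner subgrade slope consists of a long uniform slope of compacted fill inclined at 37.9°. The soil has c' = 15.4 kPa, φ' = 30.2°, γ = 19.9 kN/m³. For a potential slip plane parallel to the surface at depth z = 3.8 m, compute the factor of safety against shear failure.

For an infinite slope with a slip plane parallel to the surface (no pore pressure): FS = [c' + γz cos²β tanφ'] / [γz sinβ cosβ].
γz = 19.9·3.8 = 75.62 kN/m²
Numerator = 15.4 + 75.62·cos²37.9°·tan30.2° = 15.4 + 75.62·0.6227·0.5820 = 42.804 kPa
Denominator = 75.62·sin37.9°·cos37.9° = 75.62·0.6143·0.7891 = 36.655 kPa
FS = 42.804 / 36.655 = 1.168

FS = 1.17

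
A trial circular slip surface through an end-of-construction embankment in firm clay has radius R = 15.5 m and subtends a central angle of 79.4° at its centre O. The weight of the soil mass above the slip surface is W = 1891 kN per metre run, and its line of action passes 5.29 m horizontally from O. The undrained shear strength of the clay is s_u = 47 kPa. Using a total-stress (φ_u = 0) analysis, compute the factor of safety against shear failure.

FS = 1.56

Taking moments about the centre O, the resisting moment is provided by the undrained shear strength acting along the arc:
Arc length L_a = R·θ = 15.5·(79.4°·π/180) = 15.5·1.3858 = 21.48 m
M_R = s_u·L_a·R = 47·21.48·15.5 = 15648.0 kN·m/m
M_D = W·d = 1891·5.29 = 10003.4 kN·m/m
FS = M_R / M_D = 15648.0 / 10003.4 = 1.564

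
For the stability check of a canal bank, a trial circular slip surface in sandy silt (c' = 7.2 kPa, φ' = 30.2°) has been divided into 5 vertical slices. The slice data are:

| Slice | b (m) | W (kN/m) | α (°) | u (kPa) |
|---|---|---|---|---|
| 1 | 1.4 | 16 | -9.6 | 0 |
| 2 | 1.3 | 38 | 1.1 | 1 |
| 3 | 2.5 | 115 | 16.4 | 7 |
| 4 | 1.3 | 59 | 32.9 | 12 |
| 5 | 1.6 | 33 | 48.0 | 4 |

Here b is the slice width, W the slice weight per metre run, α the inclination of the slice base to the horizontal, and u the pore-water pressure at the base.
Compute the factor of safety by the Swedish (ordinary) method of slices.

FS = 2.02

Ordinary method of slices: FS = Σ[c'·Δl_i + (W_i cosα_i − u_i·Δl_i)·tanφ'] / Σ W_i sinα_i, with Δl_i = b_i / cosα_i.
Slice 1: Δl = 1.4/cos(-9.6°) = 1.420 m; N'_1 = 16·cos(-9.6°) − 0·1.420 = 15.8; c'Δl = 10.22; W sinα = -2.7
Slice 2: Δl = 1.3/cos1.1° = 1.300 m; N'_2 = 38·cos1.1° − 1·1.300 = 36.7; c'Δl = 9.36; W sinα = 0.7
Slice 3: Δl = 2.5/cos16.4° = 2.606 m; N'_3 = 115·cos16.4° − 7·2.606 = 92.1; c'Δl = 18.76; W sinα = 32.5
Slice 4: Δl = 1.3/cos32.9° = 1.548 m; N'_4 = 59·cos32.9° − 12·1.548 = 31.0; c'Δl = 11.15; W sinα = 32.0
Slice 5: Δl = 1.6/cos48.0° = 2.391 m; N'_5 = 33·cos48.0° − 4·2.391 = 12.5; c'Δl = 17.22; W sinα = 24.5
Σc'Δl = 66.7 kN/m; ΣN' = 188.0 kN/m; ΣW sinα = 87.1 kN/m
Resisting = 66.7 + 188.0·tan30.2° = 66.7 + 109.4 = 176.1 kN/m
FS = 176.1 / 87.1 = 2.022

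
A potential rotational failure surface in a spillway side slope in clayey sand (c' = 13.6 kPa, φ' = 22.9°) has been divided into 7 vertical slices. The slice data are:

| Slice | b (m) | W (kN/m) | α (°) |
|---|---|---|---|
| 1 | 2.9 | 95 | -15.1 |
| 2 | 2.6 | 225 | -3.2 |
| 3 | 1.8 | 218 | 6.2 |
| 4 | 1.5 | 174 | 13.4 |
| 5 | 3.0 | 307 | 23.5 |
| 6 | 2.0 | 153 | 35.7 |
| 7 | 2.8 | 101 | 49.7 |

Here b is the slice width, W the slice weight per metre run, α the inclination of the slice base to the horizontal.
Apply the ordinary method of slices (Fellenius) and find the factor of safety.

Ordinary method of slices: FS = Σ[c'·Δl_i + (W_i cosα_i)·tanφ'] / Σ W_i sinα_i, with Δl_i = b_i / cosα_i.
Slice 1: Δl = 2.9/cos(-15.1°) = 3.004 m; N'_1 = 95·cos(-15.1°) = 91.7; c'Δl = 40.85; W sinα = -24.7
Slice 2: Δl = 2.6/cos(-3.2°) = 2.604 m; N'_2 = 225·cos(-3.2°) = 224.6; c'Δl = 35.42; W sinα = -12.6
Slice 3: Δl = 1.8/cos6.2° = 1.811 m; N'_3 = 218·cos6.2° = 216.7; c'Δl = 24.62; W sinα = 23.5
Slice 4: Δl = 1.5/cos13.4° = 1.542 m; N'_4 = 174·cos13.4° = 169.3; c'Δl = 20.97; W sinα = 40.3
Slice 5: Δl = 3.0/cos23.5° = 3.271 m; N'_5 = 307·cos23.5° = 281.5; c'Δl = 44.49; W sinα = 122.4
Slice 6: Δl = 2.0/cos35.7° = 2.463 m; N'_6 = 153·cos35.7° = 124.2; c'Δl = 33.49; W sinα = 89.3
Slice 7: Δl = 2.8/cos49.7° = 4.329 m; N'_7 = 101·cos49.7° = 65.3; c'Δl = 58.88; W sinα = 77.0
Σc'Δl = 258.7 kN/m; ΣN' = 1173.5 kN/m; ΣW sinα = 315.3 kN/m
Resisting = 258.7 + 1173.5·tan22.9° = 258.7 + 495.7 = 754.4 kN/m
FS = 754.4 / 315.3 = 2.393

FS = 2.39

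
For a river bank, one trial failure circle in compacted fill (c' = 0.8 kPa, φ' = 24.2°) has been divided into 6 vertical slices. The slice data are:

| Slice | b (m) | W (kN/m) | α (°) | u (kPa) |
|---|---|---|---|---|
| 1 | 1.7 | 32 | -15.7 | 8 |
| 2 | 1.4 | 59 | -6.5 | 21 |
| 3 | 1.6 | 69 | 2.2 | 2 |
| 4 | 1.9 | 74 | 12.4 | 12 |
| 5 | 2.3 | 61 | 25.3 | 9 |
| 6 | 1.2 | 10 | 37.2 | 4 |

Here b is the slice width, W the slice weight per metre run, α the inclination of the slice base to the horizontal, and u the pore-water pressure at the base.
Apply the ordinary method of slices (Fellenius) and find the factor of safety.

FS = 2.72

Ordinary method of slices: FS = Σ[c'·Δl_i + (W_i cosα_i − u_i·Δl_i)·tanφ'] / Σ W_i sinα_i, with Δl_i = b_i / cosα_i.
Slice 1: Δl = 1.7/cos(-15.7°) = 1.766 m; N'_1 = 32·cos(-15.7°) − 8·1.766 = 16.7; c'Δl = 1.41; W sinα = -8.7
Slice 2: Δl = 1.4/cos(-6.5°) = 1.409 m; N'_2 = 59·cos(-6.5°) − 21·1.409 = 29.0; c'Δl = 1.13; W sinα = -6.7
Slice 3: Δl = 1.6/cos2.2° = 1.601 m; N'_3 = 69·cos2.2° − 2·1.601 = 65.7; c'Δl = 1.28; W sinα = 2.6
Slice 4: Δl = 1.9/cos12.4° = 1.945 m; N'_4 = 74·cos12.4° − 12·1.945 = 48.9; c'Δl = 1.56; W sinα = 15.9
Slice 5: Δl = 2.3/cos25.3° = 2.544 m; N'_5 = 61·cos25.3° − 9·2.544 = 32.3; c'Δl = 2.04; W sinα = 26.1
Slice 6: Δl = 1.2/cos37.2° = 1.507 m; N'_6 = 10·cos37.2° − 4·1.507 = 1.9; c'Δl = 1.21; W sinα = 6.0
Σc'Δl = 8.6 kN/m; ΣN' = 194.6 kN/m; ΣW sinα = 35.3 kN/m
Resisting = 8.6 + 194.6·tan24.2° = 8.6 + 87.4 = 96.1 kN/m
FS = 96.1 / 35.3 = 2.720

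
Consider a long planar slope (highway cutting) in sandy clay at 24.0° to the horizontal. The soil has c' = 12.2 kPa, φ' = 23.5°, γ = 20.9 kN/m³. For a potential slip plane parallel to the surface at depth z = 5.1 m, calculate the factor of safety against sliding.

FS = 1.28

For an infinite slope with a slip plane parallel to the surface (no pore pressure): FS = [c' + γz cos²β tanφ'] / [γz sinβ cosβ].
γz = 20.9·5.1 = 106.59 kN/m²
Numerator = 12.2 + 106.59·cos²24.0°·tan23.5° = 12.2 + 106.59·0.8346·0.4348 = 50.879 kPa
Denominator = 106.59·sin24.0°·cos24.0° = 106.59·0.4067·0.9135 = 39.606 kPa
FS = 50.879 / 39.606 = 1.285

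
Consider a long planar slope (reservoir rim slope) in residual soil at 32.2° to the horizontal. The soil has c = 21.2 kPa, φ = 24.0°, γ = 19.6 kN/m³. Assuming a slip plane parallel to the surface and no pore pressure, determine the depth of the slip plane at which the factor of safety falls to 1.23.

z = 4.59 m

Setting FS = 1.23 in FS = [c + γz cos²β tanφ] / [γz sinβ cosβ] and solving for z:
z = c / [γ cosβ (FS·sinβ − cosβ·tanφ)]
  = 21.2 / [19.6·cos32.2°·(1.23·sin32.2° − cos32.2°·tan24.0°)]
  = 21.2 / [19.6·0.8462·(1.23·0.5329 − 0.8462·0.4452)]
  = 21.2 / 4.6222 = 4.587 m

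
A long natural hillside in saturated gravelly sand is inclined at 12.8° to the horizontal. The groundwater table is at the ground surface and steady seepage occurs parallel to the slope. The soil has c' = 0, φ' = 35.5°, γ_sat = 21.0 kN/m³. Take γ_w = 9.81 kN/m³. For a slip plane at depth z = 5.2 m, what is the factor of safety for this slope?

With seepage parallel to the slope and the water table at the surface, the effective normal stress on the slip plane uses the buoyant unit weight γ' = γ_sat − γ_w while the driving shear stress uses γ_sat:
FS = [c' + γ' z cos²β tanφ'] / [γ_sat z sinβ cosβ]
(For c' = 0 this reduces to FS = (γ'/γ_sat)·tanφ'/tanβ.)
γ' = 21.0 − 9.81 = 11.19 kN/m³
Numerator = 0.0 + 11.19·5.2·cos²12.8°·tan35.5° = 0.0 + 11.19·5.2·0.9509·0.7133 = 39.468 kPa
Denominator = 21.0·5.2·sin12.8°·cos12.8° = 21.0·5.2·0.2215·0.9751 = 23.592 kPa
FS = 39.468 / 23.592 = 1.673

FS = 1.67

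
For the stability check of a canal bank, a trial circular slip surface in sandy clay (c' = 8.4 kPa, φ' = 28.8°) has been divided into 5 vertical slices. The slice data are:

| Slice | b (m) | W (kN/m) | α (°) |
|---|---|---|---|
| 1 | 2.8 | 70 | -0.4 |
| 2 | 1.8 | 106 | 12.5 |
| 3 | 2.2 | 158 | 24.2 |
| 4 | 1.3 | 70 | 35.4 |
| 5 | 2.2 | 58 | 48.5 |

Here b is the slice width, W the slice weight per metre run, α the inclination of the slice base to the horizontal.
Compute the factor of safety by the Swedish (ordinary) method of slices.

FS = 1.91

Ordinary method of slices: FS = Σ[c'·Δl_i + (W_i cosα_i)·tanφ'] / Σ W_i sinα_i, with Δl_i = b_i / cosα_i.
Slice 1: Δl = 2.8/cos(-0.4°) = 2.800 m; N'_1 = 70·cos(-0.4°) = 70.0; c'Δl = 23.52; W sinα = -0.5
Slice 2: Δl = 1.8/cos12.5° = 1.844 m; N'_2 = 106·cos12.5° = 103.5; c'Δl = 15.49; W sinα = 22.9
Slice 3: Δl = 2.2/cos24.2° = 2.412 m; N'_3 = 158·cos24.2° = 144.1; c'Δl = 20.26; W sinα = 64.8
Slice 4: Δl = 1.3/cos35.4° = 1.595 m; N'_4 = 70·cos35.4° = 57.1; c'Δl = 13.40; W sinα = 40.5
Slice 5: Δl = 2.2/cos48.5° = 3.320 m; N'_5 = 58·cos48.5° = 38.4; c'Δl = 27.89; W sinα = 43.4
Σc'Δl = 100.6 kN/m; ΣN' = 413.1 kN/m; ΣW sinα = 171.2 kN/m
Resisting = 100.6 + 413.1·tan28.8° = 100.6 + 227.1 = 327.7 kN/m
FS = 327.7 / 171.2 = 1.914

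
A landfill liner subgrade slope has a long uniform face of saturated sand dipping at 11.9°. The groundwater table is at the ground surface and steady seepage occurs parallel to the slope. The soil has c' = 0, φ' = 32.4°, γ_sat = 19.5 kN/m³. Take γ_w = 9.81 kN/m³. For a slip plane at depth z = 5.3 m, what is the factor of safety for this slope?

With seepage parallel to the slope and the water table at the surface, the effective normal stress on the slip plane uses the buoyant unit weight γ' = γ_sat − γ_w while the driving shear stress uses γ_sat:
FS = [c' + γ' z cos²β tanφ'] / [γ_sat z sinβ cosβ]
(For c' = 0 this reduces to FS = (γ'/γ_sat)·tanφ'/tanβ.)
γ' = 19.5 − 9.81 = 9.69 kN/m³
Numerator = 0.0 + 9.69·5.3·cos²11.9°·tan32.4° = 0.0 + 9.69·5.3·0.9575·0.6346 = 31.206 kPa
Denominator = 19.5·5.3·sin11.9°·cos11.9° = 19.5·5.3·0.2062·0.9785 = 20.853 kPa
FS = 31.206 / 20.853 = 1.496

FS = 1.50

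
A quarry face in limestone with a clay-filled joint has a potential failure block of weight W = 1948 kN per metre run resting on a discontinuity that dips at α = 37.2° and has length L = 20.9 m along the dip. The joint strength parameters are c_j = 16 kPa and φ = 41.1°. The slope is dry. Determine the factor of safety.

FS = 1.43

Resolving the block weight along and normal to the plane and applying the Mohr–Coulomb strength on the joint:
N' = W cosα = 1948·cos37.2° = 1551.6 kN/m
Driving force T = W sinα = 1948·sin37.2° = 1177.8 kN/m
Resisting force R = c_j·L + N'·tanφ = 16·20.9 + 1551.6·tan41.1° = 334.4 + 1353.6 = 1688.0 kN/m
FS = R / T = 1688.0 / 1177.8 = 1.433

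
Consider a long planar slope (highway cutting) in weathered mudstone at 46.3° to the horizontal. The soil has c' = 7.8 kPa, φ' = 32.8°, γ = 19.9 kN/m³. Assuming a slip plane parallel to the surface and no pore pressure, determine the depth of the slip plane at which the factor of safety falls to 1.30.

Setting FS = 1.30 in FS = [c' + γz cos²β tanφ'] / [γz sinβ cosβ] and solving for z:
z = c' / [γ cosβ (FS·sinβ − cosβ·tanφ')]
  = 7.8 / [19.9·cos46.3°·(1.30·sin46.3° − cos46.3°·tan32.8°)]
  = 7.8 / [19.9·0.6909·(1.30·0.7230 − 0.6909·0.6445)]
  = 7.8 / 6.8002 = 1.147 m

z = 1.15 m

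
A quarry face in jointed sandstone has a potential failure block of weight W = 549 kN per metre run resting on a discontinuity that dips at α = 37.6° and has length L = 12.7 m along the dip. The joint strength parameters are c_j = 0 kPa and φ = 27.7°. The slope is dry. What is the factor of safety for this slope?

Resolving the block weight along and normal to the plane and applying the Mohr–Coulomb strength on the joint:
N' = W cosα = 549·cos37.6° = 435.0 kN/m
Driving force T = W sinα = 549·sin37.6° = 335.0 kN/m
Resisting force R = c_j·L + N'·tanφ = 0·12.7 + 435.0·tan27.7° = 0.0 + 228.4 = 228.4 kN/m
FS = R / T = 228.4 / 335.0 = 0.682

FS = 0.68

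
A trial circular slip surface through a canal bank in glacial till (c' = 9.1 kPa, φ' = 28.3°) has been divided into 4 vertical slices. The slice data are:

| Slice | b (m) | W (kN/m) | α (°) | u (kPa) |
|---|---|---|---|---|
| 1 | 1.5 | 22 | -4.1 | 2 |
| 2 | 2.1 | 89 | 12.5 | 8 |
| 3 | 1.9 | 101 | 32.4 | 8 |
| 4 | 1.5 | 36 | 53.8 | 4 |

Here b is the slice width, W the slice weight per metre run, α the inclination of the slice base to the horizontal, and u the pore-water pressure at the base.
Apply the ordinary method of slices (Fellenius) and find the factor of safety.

Ordinary method of slices: FS = Σ[c'·Δl_i + (W_i cosα_i − u_i·Δl_i)·tanφ'] / Σ W_i sinα_i, with Δl_i = b_i / cosα_i.
Slice 1: Δl = 1.5/cos(-4.1°) = 1.504 m; N'_1 = 22·cos(-4.1°) − 2·1.504 = 18.9; c'Δl = 13.69; W sinα = -1.6
Slice 2: Δl = 2.1/cos12.5° = 2.151 m; N'_2 = 89·cos12.5° − 8·2.151 = 69.7; c'Δl = 19.57; W sinα = 19.3
Slice 3: Δl = 1.9/cos32.4° = 2.250 m; N'_3 = 101·cos32.4° − 8·2.250 = 67.3; c'Δl = 20.48; W sinα = 54.1
Slice 4: Δl = 1.5/cos53.8° = 2.540 m; N'_4 = 36·cos53.8° − 4·2.540 = 11.1; c'Δl = 23.11; W sinα = 29.1
Σc'Δl = 76.8 kN/m; ΣN' = 167.0 kN/m; ΣW sinα = 100.9 kN/m
Resisting = 76.8 + 167.0·tan28.3° = 76.8 + 89.9 = 166.8 kN/m
FS = 166.8 / 100.9 = 1.653

FS = 1.65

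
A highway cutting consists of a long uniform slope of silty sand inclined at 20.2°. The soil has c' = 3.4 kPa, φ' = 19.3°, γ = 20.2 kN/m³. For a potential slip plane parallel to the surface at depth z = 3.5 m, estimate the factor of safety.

For an infinite slope with a slip plane parallel to the surface (no pore pressure): FS = [c' + γz cos²β tanφ'] / [γz sinβ cosβ].
γz = 20.2·3.5 = 70.70 kN/m²
Numerator = 3.4 + 70.70·cos²20.2°·tan19.3° = 3.4 + 70.70·0.8808·0.3502 = 25.207 kPa
Denominator = 70.70·sin20.2°·cos20.2° = 70.70·0.3453·0.9385 = 22.911 kPa
FS = 25.207 / 22.911 = 1.100

FS = 1.10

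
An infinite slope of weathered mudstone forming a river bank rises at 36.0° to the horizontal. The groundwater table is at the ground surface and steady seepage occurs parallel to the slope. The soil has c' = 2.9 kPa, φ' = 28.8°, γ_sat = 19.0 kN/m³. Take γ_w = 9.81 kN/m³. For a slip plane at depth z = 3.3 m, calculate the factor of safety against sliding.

With seepage parallel to the slope and the water table at the surface, the effective normal stress on the slip plane uses the buoyant unit weight γ' = γ_sat − γ_w while the driving shear stress uses γ_sat:
FS = [c' + γ' z cos²β tanφ'] / [γ_sat z sinβ cosβ]
γ' = 19.0 − 9.81 = 9.19 kN/m³
Numerator = 2.9 + 9.19·3.3·cos²36.0°·tan28.8° = 2.9 + 9.19·3.3·0.6545·0.5498 = 13.812 kPa
Denominator = 19.0·3.3·sin36.0°·cos36.0° = 19.0·3.3·0.5878·0.8090 = 29.816 kPa
FS = 13.812 / 29.816 = 0.463

FS = 0.46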